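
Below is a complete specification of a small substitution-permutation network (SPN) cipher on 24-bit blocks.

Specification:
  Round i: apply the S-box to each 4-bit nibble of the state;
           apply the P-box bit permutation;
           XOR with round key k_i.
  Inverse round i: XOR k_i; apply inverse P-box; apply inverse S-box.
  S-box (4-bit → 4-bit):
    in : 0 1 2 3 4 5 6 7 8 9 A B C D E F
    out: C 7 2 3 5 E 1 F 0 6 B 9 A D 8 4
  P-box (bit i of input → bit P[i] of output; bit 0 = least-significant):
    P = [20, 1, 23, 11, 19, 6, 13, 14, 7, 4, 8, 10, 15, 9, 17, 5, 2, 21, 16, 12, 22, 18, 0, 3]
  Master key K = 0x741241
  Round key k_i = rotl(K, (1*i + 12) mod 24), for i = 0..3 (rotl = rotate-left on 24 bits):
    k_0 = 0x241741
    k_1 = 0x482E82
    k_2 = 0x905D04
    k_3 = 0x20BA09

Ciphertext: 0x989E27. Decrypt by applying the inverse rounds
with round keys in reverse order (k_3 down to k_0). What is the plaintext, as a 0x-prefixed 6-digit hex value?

0x0F3EDE

s_0 = ciphertext = 0x989E27
s_1 = InvRound(s_0, k_3) = 0xE3EE41
s_2 = InvRound(s_1, k_2) = 0x471F96
s_3 = InvRound(s_2, k_1) = 0x2DF948
s_4 = InvRound(s_3, k_0) = 0x0F3EDE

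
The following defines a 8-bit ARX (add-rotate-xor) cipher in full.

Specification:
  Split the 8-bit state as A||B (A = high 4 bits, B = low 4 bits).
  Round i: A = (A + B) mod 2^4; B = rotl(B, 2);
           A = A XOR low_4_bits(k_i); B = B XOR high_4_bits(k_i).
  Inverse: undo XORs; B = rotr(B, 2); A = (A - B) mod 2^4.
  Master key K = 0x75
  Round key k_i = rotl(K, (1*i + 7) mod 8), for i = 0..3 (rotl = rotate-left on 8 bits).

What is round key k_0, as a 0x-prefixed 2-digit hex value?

K = 0x75
k_0 = rotl(K, (1*0+7) mod 8) = rotl(K, 7) = 0xBA

0xBA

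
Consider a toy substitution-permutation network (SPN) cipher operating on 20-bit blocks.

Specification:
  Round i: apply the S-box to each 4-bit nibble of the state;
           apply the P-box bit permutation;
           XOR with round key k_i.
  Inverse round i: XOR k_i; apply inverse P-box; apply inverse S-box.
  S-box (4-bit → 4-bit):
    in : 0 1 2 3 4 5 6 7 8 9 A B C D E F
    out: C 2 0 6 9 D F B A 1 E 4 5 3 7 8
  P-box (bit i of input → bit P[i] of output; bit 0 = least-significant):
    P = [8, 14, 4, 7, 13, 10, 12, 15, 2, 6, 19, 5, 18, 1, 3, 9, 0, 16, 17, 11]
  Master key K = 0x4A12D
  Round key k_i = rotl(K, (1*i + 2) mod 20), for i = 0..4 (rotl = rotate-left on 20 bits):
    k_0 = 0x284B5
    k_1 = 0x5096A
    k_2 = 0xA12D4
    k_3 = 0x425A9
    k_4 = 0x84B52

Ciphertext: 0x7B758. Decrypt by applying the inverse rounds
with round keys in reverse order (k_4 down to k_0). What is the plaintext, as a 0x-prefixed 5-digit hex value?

s_0 = ciphertext = 0x7B758
s_1 = InvRound(s_0, k_4) = 0xAEB61
s_2 = InvRound(s_1, k_3) = 0x05388
s_3 = InvRound(s_2, k_2) = 0xBBE2E
s_4 = InvRound(s_3, k_1) = 0xB4E69
s_5 = InvRound(s_4, k_0) = 0x80EFA

0x80EFA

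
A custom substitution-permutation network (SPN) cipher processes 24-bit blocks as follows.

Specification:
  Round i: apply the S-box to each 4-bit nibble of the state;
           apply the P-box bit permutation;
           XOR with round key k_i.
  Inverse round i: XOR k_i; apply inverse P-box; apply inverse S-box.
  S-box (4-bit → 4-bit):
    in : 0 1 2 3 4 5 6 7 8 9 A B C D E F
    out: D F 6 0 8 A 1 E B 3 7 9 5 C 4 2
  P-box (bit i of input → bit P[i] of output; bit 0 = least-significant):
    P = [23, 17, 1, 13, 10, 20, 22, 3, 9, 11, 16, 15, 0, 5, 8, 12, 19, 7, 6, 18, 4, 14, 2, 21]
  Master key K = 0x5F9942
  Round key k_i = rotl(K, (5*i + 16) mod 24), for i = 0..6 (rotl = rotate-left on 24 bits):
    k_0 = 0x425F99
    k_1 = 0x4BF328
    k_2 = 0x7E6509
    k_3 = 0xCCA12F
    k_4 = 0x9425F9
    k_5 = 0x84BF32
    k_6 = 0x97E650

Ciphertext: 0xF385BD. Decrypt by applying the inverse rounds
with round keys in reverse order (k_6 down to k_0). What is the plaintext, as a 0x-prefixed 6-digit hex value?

s_0 = ciphertext = 0xF385BD
s_1 = InvRound(s_0, k_6) = 0x77A6D4
s_2 = InvRound(s_1, k_5) = 0xD2722A
s_3 = InvRound(s_2, k_4) = 0x9706C2
s_4 = InvRound(s_3, k_3) = 0xEAA015
s_5 = InvRound(s_4, k_2) = 0xA4E486
s_6 = InvRound(s_5, k_1) = 0xD87C0A
s_7 = InvRound(s_6, k_0) = 0x69C6F1

0x69C6F1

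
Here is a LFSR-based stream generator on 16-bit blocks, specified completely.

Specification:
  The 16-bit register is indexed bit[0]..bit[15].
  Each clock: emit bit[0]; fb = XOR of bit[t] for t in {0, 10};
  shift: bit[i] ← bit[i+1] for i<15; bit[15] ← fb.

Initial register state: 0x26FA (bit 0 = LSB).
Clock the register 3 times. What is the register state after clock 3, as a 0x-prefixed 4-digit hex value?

0x64DF

reg_0 = 0x26FA
clock 1: out=0, reg = 0x937D
clock 2: out=1, reg = 0xC9BE
clock 3: out=0, reg = 0x64DF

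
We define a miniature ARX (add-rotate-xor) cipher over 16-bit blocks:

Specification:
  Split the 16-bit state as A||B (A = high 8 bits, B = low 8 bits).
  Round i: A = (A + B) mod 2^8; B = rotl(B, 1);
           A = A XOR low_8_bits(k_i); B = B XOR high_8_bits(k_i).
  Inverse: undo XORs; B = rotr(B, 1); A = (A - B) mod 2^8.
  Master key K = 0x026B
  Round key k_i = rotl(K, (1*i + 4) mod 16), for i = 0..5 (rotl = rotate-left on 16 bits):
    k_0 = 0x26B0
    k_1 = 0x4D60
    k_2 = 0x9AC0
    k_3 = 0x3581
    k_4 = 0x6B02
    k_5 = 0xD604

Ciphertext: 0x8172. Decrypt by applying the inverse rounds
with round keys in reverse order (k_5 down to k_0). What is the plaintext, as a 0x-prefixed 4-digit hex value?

0x2B89

s_0 = ciphertext = 0x8172
s_1 = InvRound(s_0, k_5) = 0x3352
s_2 = InvRound(s_1, k_4) = 0x959C
s_3 = InvRound(s_2, k_3) = 0x40D4
s_4 = InvRound(s_3, k_2) = 0x5927
s_5 = InvRound(s_4, k_1) = 0x0435
s_6 = InvRound(s_5, k_0) = 0x2B89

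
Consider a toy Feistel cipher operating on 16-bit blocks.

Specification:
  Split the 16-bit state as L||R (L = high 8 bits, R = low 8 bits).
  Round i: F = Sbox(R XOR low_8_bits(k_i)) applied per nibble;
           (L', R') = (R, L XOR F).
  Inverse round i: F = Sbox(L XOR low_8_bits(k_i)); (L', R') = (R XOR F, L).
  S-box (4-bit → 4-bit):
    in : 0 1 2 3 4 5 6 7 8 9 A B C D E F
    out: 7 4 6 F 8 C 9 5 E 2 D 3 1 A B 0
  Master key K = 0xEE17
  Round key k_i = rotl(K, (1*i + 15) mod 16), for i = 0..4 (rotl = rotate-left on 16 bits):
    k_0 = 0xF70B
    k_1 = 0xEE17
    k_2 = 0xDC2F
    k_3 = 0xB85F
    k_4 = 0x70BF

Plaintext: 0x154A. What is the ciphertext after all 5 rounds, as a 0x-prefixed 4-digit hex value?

0xC321

s_0 = plaintext = 0x154A
s_1 = Round(s_0, k_0) = 0x4A91
s_2 = Round(s_1, k_1) = 0x91A3
s_3 = Round(s_2, k_2) = 0xA370
s_4 = Round(s_3, k_3) = 0x70C3
s_5 = Round(s_4, k_4) = 0xC321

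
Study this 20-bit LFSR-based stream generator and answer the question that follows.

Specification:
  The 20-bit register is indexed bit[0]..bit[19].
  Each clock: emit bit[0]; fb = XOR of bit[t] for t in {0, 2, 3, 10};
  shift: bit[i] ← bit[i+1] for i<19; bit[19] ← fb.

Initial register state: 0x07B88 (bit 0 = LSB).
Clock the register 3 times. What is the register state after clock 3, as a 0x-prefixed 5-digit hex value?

0xA0F71

reg_0 = 0x07B88
clock 1: out=0, reg = 0x83DC4
clock 2: out=0, reg = 0x41EE2
clock 3: out=0, reg = 0xA0F71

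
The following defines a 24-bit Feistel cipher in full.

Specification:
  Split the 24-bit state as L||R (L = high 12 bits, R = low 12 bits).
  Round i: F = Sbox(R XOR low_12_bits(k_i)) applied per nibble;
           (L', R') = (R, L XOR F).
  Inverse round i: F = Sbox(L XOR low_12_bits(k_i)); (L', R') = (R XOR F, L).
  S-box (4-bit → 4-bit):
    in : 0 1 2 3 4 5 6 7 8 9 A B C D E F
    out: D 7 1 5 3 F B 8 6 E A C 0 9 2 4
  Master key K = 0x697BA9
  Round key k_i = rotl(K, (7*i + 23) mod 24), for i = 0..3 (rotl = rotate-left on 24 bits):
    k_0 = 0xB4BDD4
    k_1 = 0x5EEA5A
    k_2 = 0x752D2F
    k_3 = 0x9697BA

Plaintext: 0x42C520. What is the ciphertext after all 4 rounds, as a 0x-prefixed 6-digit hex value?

0x092B69

s_0 = plaintext = 0x42C520
s_1 = Round(s_0, k_0) = 0x52026F
s_2 = Round(s_1, k_1) = 0x26F37F
s_3 = Round(s_2, k_2) = 0x37F092
s_4 = Round(s_3, k_3) = 0x092B69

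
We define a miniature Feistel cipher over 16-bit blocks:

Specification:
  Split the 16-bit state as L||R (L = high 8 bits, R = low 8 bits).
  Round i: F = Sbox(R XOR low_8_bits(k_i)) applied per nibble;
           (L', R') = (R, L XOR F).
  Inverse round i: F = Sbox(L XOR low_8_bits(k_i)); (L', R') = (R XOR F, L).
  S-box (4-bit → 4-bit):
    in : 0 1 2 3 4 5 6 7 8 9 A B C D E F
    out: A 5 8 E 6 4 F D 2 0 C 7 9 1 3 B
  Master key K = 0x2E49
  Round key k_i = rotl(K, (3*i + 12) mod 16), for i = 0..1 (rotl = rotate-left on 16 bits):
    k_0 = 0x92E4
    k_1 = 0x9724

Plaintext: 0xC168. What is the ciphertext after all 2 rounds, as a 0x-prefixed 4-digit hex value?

s_0 = plaintext = 0xC168
s_1 = Round(s_0, k_0) = 0x68E8
s_2 = Round(s_1, k_1) = 0xE8F1

0xE8F1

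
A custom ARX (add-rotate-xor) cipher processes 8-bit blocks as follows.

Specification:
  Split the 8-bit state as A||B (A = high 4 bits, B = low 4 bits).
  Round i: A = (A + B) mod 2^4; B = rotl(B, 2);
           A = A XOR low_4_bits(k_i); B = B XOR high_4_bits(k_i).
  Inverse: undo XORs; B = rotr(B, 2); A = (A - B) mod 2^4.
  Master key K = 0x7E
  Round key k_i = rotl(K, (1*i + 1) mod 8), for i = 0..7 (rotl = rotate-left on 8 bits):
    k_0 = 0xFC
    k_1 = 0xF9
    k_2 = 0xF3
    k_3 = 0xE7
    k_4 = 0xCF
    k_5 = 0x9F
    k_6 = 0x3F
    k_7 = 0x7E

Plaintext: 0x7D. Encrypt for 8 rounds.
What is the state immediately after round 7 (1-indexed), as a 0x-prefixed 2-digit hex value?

s_0 = plaintext = 0x7D
s_1 = Round(s_0, k_0) = 0x88
s_2 = Round(s_1, k_1) = 0x9D
s_3 = Round(s_2, k_2) = 0x58
s_4 = Round(s_3, k_3) = 0xAC
s_5 = Round(s_4, k_4) = 0x9F
s_6 = Round(s_5, k_5) = 0x76
s_7 = Round(s_6, k_6) = 0x2A
s_8 = Round(s_7, k_7) = 0x2D

0x2A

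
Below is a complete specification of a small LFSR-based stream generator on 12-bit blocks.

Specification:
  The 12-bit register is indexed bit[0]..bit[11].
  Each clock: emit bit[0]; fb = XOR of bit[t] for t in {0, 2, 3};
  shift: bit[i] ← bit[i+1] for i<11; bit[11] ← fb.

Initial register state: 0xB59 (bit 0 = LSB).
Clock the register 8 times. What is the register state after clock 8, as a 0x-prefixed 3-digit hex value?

reg_0 = 0xB59
clock 1: out=1, reg = 0x5AC
clock 2: out=0, reg = 0x2D6
clock 3: out=0, reg = 0x96B
clock 4: out=1, reg = 0x4B5
clock 5: out=1, reg = 0x25A
clock 6: out=0, reg = 0x92D
clock 7: out=1, reg = 0xC96
clock 8: out=0, reg = 0xE4B

0xE4B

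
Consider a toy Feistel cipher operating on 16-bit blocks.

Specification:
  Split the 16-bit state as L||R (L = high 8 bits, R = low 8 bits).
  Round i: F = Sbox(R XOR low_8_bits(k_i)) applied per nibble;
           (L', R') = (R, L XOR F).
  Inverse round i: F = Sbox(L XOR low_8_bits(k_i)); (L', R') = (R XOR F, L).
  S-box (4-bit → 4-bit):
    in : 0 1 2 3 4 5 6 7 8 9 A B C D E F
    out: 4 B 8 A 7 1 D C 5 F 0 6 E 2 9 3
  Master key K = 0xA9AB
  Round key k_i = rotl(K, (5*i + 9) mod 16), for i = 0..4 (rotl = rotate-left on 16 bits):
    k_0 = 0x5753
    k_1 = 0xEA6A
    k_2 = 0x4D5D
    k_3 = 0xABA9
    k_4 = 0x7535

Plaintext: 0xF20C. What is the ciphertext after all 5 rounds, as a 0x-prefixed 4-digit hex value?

0x1D28

s_0 = plaintext = 0xF20C
s_1 = Round(s_0, k_0) = 0x0CE1
s_2 = Round(s_1, k_1) = 0xE15A
s_3 = Round(s_2, k_2) = 0x5AAD
s_4 = Round(s_3, k_3) = 0xAD1D
s_5 = Round(s_4, k_4) = 0x1D28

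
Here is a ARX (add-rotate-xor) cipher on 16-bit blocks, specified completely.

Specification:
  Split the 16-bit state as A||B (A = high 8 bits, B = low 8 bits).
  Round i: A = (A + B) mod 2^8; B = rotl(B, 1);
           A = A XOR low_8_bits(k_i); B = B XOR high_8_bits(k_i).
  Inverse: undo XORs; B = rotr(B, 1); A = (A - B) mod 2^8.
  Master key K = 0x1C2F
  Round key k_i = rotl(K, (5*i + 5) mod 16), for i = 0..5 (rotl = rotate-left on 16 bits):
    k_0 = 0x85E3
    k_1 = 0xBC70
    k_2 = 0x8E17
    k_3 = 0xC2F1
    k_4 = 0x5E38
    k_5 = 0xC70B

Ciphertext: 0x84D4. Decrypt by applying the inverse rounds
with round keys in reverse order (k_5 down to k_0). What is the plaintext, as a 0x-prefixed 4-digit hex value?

s_0 = ciphertext = 0x84D4
s_1 = InvRound(s_0, k_5) = 0x0689
s_2 = InvRound(s_1, k_4) = 0x53EB
s_3 = InvRound(s_2, k_3) = 0x0E94
s_4 = InvRound(s_3, k_2) = 0x0C0D
s_5 = InvRound(s_4, k_1) = 0xA4D8
s_6 = InvRound(s_5, k_0) = 0x99AE

0x99AE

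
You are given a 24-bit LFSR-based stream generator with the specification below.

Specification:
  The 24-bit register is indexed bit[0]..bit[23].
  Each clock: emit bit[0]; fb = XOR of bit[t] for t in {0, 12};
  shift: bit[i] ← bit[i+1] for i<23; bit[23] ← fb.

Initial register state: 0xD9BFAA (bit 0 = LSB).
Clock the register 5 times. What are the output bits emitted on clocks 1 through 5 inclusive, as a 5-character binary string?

01010

reg_0 = 0xD9BFAA
clock 1: out=0, reg = 0xECDFD5
clock 2: out=1, reg = 0x766FEA
clock 3: out=0, reg = 0x3B37F5
clock 4: out=1, reg = 0x1D9BFA
clock 5: out=0, reg = 0x8ECDFD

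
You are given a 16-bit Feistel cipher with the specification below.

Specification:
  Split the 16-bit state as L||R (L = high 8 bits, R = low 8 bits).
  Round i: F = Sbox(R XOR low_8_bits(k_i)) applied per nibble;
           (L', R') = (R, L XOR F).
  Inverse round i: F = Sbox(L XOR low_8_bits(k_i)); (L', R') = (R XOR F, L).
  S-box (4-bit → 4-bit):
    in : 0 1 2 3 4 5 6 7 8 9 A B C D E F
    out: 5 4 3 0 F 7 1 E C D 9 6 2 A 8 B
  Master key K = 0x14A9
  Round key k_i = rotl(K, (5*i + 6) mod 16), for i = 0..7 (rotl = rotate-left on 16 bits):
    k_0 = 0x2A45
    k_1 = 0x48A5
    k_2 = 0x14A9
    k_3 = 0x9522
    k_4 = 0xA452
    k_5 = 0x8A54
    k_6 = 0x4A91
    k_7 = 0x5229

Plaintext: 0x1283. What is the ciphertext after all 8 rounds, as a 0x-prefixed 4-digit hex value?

0x08A5

s_0 = plaintext = 0x1283
s_1 = Round(s_0, k_0) = 0x8333
s_2 = Round(s_1, k_1) = 0x3352
s_3 = Round(s_2, k_2) = 0x5285
s_4 = Round(s_3, k_3) = 0x85CC
s_5 = Round(s_4, k_4) = 0xCC5D
s_6 = Round(s_5, k_5) = 0x5D91
s_7 = Round(s_6, k_6) = 0x9108
s_8 = Round(s_7, k_7) = 0x08A5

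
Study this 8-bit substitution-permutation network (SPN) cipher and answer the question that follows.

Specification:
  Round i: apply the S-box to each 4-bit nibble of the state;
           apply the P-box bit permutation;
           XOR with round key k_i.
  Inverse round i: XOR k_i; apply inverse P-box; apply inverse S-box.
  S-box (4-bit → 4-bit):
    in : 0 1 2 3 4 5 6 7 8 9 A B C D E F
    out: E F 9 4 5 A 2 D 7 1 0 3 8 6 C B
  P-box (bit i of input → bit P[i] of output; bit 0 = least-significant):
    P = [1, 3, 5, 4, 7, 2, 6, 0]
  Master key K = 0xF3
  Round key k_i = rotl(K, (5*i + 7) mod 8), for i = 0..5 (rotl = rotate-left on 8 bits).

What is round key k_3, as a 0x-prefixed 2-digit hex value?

K = 0xF3
k_0 = rotl(K, (5*0+7) mod 8) = rotl(K, 7) = 0xF9
k_1 = rotl(K, (5*1+7) mod 8) = rotl(K, 4) = 0x3F
k_2 = rotl(K, (5*2+7) mod 8) = rotl(K, 1) = 0xE7
k_3 = rotl(K, (5*3+7) mod 8) = rotl(K, 6) = 0xFC

0xFC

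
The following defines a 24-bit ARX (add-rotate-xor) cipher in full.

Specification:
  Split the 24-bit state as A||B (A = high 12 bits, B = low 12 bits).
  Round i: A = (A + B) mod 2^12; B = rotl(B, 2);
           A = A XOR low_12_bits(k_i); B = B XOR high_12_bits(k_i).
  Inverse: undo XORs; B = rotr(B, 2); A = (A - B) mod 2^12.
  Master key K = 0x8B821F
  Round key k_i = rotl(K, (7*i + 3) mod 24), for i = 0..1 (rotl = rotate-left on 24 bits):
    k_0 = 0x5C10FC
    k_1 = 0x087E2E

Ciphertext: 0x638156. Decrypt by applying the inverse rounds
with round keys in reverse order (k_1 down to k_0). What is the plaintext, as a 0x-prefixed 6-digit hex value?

0xEF146D

s_0 = ciphertext = 0x638156
s_1 = InvRound(s_0, k_1) = 0x3A2474
s_2 = InvRound(s_1, k_0) = 0xEF146D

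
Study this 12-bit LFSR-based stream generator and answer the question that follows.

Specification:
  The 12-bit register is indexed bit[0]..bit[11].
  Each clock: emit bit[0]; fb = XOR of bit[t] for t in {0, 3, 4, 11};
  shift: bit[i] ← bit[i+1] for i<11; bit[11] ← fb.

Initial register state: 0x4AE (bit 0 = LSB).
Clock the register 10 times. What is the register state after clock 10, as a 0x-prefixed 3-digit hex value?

reg_0 = 0x4AE
clock 1: out=0, reg = 0xA57
clock 2: out=1, reg = 0xD2B
clock 3: out=1, reg = 0xE95
clock 4: out=1, reg = 0xF4A
clock 5: out=0, reg = 0x7A5
clock 6: out=1, reg = 0xBD2
clock 7: out=0, reg = 0x5E9
clock 8: out=1, reg = 0x2F4
clock 9: out=0, reg = 0x97A
clock 10: out=0, reg = 0xCBD

0xCBD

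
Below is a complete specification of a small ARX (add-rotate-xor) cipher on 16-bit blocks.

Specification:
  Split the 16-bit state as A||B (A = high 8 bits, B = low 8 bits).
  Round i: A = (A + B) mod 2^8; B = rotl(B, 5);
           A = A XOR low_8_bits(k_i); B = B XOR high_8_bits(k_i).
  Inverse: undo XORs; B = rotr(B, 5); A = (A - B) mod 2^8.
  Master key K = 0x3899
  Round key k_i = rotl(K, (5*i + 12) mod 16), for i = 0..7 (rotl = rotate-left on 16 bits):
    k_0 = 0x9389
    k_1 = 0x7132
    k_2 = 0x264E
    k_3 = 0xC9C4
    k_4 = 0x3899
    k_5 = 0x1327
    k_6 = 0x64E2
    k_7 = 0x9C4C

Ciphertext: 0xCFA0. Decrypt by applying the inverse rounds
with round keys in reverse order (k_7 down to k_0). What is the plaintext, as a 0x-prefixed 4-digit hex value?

s_0 = ciphertext = 0xCFA0
s_1 = InvRound(s_0, k_7) = 0xA2E1
s_2 = InvRound(s_1, k_6) = 0x142C
s_3 = InvRound(s_2, k_5) = 0x3AF9
s_4 = InvRound(s_3, k_4) = 0x950E
s_5 = InvRound(s_4, k_3) = 0x133E
s_6 = InvRound(s_5, k_2) = 0x9DC0
s_7 = InvRound(s_6, k_1) = 0x228D
s_8 = InvRound(s_7, k_0) = 0xBBF0

0xBBF0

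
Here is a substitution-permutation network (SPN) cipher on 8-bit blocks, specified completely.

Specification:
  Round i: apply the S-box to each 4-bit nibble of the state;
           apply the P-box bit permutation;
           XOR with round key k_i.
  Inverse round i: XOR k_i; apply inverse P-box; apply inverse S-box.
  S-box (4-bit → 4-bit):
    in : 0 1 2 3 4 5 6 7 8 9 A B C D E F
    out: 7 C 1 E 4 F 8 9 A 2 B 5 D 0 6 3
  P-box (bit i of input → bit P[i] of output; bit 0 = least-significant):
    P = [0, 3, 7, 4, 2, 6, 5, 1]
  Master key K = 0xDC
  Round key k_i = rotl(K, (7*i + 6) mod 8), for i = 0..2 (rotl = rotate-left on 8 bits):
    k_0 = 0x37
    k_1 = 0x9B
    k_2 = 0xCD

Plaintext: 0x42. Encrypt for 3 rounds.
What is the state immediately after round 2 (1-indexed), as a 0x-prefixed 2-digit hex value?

s_0 = plaintext = 0x42
s_1 = Round(s_0, k_0) = 0x16
s_2 = Round(s_1, k_1) = 0xA9
s_3 = Round(s_2, k_2) = 0x83

0xA9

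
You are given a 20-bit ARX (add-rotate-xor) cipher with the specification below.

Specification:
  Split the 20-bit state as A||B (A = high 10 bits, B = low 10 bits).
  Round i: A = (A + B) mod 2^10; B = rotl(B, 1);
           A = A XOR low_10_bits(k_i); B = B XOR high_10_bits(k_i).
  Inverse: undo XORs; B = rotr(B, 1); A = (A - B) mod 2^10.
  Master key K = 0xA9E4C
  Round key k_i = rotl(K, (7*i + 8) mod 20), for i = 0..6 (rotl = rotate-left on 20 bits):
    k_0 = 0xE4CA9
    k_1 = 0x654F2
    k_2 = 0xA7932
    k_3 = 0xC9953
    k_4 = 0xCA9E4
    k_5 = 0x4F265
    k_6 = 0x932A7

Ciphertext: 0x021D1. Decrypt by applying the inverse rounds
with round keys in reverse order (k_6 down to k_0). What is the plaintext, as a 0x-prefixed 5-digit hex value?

s_0 = ciphertext = 0x021D1
s_1 = InvRound(s_0, k_6) = 0xB87CE
s_2 = InvRound(s_1, k_5) = 0xC2D79
s_3 = InvRound(s_2, k_4) = 0xF1B29
s_4 = InvRound(s_3, k_3) = 0x23A07
s_5 = InvRound(s_4, k_2) = 0xDC24C
s_6 = InvRound(s_5, k_1) = 0xE5BEC
s_7 = InvRound(s_6, k_0) = 0x4023F

0x4023F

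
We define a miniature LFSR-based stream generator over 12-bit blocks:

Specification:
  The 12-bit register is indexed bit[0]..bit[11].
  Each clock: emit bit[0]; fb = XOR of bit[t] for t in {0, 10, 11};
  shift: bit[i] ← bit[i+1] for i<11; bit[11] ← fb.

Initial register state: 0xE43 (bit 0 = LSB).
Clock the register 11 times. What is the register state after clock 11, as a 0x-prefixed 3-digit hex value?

0x437

reg_0 = 0xE43
clock 1: out=1, reg = 0xF21
clock 2: out=1, reg = 0xF90
clock 3: out=0, reg = 0x7C8
clock 4: out=0, reg = 0xBE4
clock 5: out=0, reg = 0xDF2
clock 6: out=0, reg = 0x6F9
clock 7: out=1, reg = 0x37C
clock 8: out=0, reg = 0x1BE
clock 9: out=0, reg = 0x0DF
clock 10: out=1, reg = 0x86F
clock 11: out=1, reg = 0x437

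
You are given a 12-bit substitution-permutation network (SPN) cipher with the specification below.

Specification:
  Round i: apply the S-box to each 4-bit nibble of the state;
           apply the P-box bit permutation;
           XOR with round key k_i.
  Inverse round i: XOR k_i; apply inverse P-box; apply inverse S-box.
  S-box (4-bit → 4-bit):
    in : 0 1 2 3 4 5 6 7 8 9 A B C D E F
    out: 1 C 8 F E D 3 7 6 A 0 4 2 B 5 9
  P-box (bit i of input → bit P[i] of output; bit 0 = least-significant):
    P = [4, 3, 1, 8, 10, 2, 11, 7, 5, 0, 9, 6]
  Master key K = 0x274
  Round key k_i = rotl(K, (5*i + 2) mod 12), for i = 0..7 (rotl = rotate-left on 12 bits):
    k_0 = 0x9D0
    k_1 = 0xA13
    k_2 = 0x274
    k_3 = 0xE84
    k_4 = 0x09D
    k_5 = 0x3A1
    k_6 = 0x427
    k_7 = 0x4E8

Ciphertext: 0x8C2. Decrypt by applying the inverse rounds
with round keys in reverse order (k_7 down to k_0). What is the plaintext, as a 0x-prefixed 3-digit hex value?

s_0 = ciphertext = 0x8C2
s_1 = InvRound(s_0, k_7) = 0x0E8
s_2 = InvRound(s_1, k_6) = 0x9D8
s_3 = InvRound(s_2, k_5) = 0x3B6
s_4 = InvRound(s_3, k_4) = 0x7A4
s_5 = InvRound(s_4, k_3) = 0x0B2
s_6 = InvRound(s_5, k_2) = 0x19B
s_7 = InvRound(s_6, k_1) = 0xB19
s_8 = InvRound(s_7, k_0) = 0x42C

0x42C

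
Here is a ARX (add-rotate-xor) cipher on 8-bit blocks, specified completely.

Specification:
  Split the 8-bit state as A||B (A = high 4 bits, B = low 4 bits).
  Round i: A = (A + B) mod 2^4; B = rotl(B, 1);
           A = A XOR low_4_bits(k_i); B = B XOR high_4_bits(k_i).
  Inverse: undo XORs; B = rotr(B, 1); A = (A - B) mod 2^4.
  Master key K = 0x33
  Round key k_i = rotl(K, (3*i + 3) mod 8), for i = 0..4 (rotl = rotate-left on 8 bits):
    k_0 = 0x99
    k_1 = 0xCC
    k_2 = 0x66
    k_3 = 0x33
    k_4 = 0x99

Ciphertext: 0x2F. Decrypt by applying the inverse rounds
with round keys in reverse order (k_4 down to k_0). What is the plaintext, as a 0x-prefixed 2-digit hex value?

0xB3

s_0 = ciphertext = 0x2F
s_1 = InvRound(s_0, k_4) = 0x83
s_2 = InvRound(s_1, k_3) = 0xB0
s_3 = InvRound(s_2, k_2) = 0xA3
s_4 = InvRound(s_3, k_1) = 0x7F
s_5 = InvRound(s_4, k_0) = 0xB3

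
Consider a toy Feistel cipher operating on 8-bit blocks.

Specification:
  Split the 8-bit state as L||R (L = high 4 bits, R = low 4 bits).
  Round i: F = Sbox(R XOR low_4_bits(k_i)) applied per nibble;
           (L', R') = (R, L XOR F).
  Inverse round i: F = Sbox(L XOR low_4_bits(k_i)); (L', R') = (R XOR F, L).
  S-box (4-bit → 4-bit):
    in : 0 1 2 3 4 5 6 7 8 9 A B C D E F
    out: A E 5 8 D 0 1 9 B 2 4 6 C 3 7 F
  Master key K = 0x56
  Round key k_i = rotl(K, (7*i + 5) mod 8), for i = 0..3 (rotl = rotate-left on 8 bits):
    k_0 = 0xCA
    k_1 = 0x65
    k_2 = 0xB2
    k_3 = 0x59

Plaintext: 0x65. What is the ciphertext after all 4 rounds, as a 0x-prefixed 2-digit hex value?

s_0 = plaintext = 0x65
s_1 = Round(s_0, k_0) = 0x59
s_2 = Round(s_1, k_1) = 0x99
s_3 = Round(s_2, k_2) = 0x9F
s_4 = Round(s_3, k_3) = 0xF8

0xF8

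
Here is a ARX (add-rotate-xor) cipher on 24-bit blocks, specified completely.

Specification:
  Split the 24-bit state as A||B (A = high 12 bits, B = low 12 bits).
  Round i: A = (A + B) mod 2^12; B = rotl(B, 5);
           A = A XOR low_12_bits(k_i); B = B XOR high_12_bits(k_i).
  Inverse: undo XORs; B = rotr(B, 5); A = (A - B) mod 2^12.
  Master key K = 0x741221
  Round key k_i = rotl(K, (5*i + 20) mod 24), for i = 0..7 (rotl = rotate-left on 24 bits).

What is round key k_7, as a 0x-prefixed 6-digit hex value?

0x0910BA

K = 0x741221
k_0 = rotl(K, (5*0+20) mod 24) = rotl(K, 20) = 0x174122
k_1 = rotl(K, (5*1+20) mod 24) = rotl(K, 1) = 0xE82442
k_2 = rotl(K, (5*2+20) mod 24) = rotl(K, 6) = 0x04885D
k_3 = rotl(K, (5*3+20) mod 24) = rotl(K, 11) = 0x910BA0
k_4 = rotl(K, (5*4+20) mod 24) = rotl(K, 16) = 0x217412
k_5 = rotl(K, (5*5+20) mod 24) = rotl(K, 21) = 0x2E8244
k_6 = rotl(K, (5*6+20) mod 24) = rotl(K, 2) = 0xD04885
k_7 = rotl(K, (5*7+20) mod 24) = rotl(K, 7) = 0x0910BA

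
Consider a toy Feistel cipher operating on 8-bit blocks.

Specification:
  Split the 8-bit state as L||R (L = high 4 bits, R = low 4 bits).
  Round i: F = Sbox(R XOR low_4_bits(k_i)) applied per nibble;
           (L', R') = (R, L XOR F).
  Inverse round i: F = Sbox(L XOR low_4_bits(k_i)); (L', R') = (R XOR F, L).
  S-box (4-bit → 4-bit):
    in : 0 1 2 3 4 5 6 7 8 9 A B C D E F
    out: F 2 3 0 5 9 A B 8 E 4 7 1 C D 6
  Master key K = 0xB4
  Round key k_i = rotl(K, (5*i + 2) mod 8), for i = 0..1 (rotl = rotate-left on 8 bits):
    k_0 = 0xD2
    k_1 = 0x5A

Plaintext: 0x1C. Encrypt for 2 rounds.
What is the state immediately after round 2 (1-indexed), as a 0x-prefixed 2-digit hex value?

0xC6

s_0 = plaintext = 0x1C
s_1 = Round(s_0, k_0) = 0xCC
s_2 = Round(s_1, k_1) = 0xC6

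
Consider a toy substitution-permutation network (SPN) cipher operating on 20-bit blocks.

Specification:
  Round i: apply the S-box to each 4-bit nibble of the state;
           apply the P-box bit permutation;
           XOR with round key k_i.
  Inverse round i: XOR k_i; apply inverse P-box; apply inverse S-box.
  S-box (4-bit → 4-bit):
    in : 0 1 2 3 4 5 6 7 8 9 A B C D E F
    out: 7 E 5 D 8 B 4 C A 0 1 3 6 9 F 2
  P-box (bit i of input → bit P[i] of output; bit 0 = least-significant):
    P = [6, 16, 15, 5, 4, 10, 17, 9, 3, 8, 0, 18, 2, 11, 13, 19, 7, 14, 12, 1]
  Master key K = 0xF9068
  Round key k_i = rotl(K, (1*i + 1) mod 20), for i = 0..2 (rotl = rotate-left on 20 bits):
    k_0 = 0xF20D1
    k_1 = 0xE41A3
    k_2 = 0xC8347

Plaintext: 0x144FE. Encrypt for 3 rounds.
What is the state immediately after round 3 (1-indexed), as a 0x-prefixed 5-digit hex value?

s_0 = plaintext = 0x144FE
s_1 = Round(s_0, k_0) = 0x2F4B3
s_2 = Round(s_1, k_1) = 0xADD53
s_3 = Round(s_2, k_2) = 0x005BB

0x005BB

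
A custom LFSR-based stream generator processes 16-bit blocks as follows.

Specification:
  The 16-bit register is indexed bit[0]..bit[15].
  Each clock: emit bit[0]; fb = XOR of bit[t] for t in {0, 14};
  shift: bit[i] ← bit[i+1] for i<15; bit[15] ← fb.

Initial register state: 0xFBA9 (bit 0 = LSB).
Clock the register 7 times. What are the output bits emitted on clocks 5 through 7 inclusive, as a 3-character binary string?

reg_0 = 0xFBA9
clock 1: out=1, reg = 0x7DD4
clock 2: out=0, reg = 0xBEEA
clock 3: out=0, reg = 0x5F75
clock 4: out=1, reg = 0x2FBA
clock 5: out=0, reg = 0x17DD
clock 6: out=1, reg = 0x8BEE
clock 7: out=0, reg = 0x45F7

010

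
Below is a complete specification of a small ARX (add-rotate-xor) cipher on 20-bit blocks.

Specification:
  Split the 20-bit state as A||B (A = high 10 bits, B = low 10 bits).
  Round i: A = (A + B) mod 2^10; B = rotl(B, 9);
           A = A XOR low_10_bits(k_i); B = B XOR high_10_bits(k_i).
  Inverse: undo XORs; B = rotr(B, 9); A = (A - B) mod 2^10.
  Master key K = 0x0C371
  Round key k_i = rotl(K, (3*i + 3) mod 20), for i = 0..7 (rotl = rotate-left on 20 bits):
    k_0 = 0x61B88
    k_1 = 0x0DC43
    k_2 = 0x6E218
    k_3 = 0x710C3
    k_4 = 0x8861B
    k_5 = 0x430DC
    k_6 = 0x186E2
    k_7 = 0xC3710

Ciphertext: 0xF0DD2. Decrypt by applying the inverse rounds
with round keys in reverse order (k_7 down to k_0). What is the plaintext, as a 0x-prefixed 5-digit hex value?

0xD024E

s_0 = ciphertext = 0xF0DD2
s_1 = InvRound(s_0, k_7) = 0xC51BF
s_2 = InvRound(s_1, k_6) = 0x8EBBC
s_3 = InvRound(s_2, k_5) = 0x61561
s_4 = InvRound(s_3, k_4) = 0x47681
s_5 = InvRound(s_4, k_3) = 0xD4E8B
s_6 = InvRound(s_5, k_2) = 0xB9267
s_7 = InvRound(s_6, k_1) = 0x818A1
s_8 = InvRound(s_7, k_0) = 0xD024E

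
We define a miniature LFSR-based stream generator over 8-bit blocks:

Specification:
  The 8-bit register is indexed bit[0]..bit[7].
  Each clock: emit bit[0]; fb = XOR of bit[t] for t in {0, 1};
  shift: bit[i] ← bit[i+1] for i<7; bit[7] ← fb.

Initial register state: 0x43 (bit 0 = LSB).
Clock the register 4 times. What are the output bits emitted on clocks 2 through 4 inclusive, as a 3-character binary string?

100

reg_0 = 0x43
clock 1: out=1, reg = 0x21
clock 2: out=1, reg = 0x90
clock 3: out=0, reg = 0x48
clock 4: out=0, reg = 0x24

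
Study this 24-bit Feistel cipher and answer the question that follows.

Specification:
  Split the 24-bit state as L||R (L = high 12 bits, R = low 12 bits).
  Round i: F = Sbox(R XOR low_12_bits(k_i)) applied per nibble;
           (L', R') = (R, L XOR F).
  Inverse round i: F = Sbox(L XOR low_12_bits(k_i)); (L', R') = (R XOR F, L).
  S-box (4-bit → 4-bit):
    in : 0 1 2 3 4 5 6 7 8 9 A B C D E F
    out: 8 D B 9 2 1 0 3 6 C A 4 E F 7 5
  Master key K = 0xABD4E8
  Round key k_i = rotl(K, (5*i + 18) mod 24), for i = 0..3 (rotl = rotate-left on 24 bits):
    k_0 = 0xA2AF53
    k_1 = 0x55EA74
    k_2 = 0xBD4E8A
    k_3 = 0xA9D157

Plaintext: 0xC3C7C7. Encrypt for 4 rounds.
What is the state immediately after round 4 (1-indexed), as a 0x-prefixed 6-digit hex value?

s_0 = plaintext = 0xC3C7C7
s_1 = Round(s_0, k_0) = 0x7C7AFE
s_2 = Round(s_1, k_1) = 0xAFEFAD
s_3 = Round(s_2, k_2) = 0xFAD74D
s_4 = Round(s_3, k_3) = 0x74DF77

0x74DF77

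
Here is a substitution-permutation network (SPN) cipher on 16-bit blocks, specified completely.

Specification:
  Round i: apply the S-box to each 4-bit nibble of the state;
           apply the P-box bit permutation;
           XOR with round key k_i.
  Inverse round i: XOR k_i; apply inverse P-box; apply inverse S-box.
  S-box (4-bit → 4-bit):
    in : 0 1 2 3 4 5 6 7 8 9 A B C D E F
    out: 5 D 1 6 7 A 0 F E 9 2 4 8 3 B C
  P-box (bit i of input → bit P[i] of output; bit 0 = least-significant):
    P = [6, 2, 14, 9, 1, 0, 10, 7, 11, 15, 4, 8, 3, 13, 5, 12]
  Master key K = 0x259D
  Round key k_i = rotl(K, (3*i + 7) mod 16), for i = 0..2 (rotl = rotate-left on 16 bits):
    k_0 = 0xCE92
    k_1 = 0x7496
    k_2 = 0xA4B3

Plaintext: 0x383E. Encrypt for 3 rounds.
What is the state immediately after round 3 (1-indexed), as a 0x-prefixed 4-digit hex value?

0xC742

s_0 = plaintext = 0x383E
s_1 = Round(s_0, k_0) = 0x69E7
s_2 = Round(s_1, k_1) = 0x3F51
s_3 = Round(s_2, k_2) = 0xC742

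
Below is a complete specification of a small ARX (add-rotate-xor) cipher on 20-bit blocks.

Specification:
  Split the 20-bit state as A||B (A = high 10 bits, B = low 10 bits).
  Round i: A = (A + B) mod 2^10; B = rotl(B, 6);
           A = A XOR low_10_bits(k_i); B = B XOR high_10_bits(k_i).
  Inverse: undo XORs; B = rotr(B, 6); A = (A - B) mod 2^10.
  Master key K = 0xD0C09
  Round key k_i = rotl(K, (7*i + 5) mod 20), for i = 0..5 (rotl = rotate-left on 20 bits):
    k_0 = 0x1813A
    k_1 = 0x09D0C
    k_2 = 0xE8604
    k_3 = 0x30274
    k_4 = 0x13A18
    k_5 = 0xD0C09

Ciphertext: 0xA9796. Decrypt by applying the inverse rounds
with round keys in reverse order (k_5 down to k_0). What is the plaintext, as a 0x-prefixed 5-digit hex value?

s_0 = ciphertext = 0xA9796
s_1 = InvRound(s_0, k_5) = 0x56553
s_2 = InvRound(s_1, k_4) = 0x5B5D4
s_3 = InvRound(s_2, k_3) = 0x75544
s_4 = InvRound(s_3, k_2) = 0x5DA5B
s_5 = InvRound(s_4, k_1) = 0x2C7C9
s_6 = InvRound(s_5, k_0) = 0xBB69E

0xBB69E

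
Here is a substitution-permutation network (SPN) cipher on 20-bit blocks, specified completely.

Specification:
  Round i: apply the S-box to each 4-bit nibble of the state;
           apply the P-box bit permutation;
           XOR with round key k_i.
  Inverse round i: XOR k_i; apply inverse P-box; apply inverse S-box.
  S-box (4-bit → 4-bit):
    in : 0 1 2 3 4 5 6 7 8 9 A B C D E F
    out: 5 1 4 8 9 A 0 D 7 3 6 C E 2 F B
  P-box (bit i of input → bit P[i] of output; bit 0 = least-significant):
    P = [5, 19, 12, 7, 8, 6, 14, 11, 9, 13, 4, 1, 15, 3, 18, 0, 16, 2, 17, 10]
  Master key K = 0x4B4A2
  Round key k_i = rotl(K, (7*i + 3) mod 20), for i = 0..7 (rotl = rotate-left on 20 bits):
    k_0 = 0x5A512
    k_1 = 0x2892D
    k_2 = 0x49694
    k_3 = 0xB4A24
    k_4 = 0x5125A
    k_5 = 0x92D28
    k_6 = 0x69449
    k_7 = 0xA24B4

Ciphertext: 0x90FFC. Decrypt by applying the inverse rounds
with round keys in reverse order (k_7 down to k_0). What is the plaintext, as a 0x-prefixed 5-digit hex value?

s_0 = ciphertext = 0x90FFC
s_1 = InvRound(s_0, k_7) = 0x0D9F6
s_2 = InvRound(s_1, k_6) = 0xCCB74
s_3 = InvRound(s_2, k_5) = 0xF88A6
s_4 = InvRound(s_3, k_4) = 0xA905E
s_5 = InvRound(s_4, k_3) = 0x197C0
s_6 = InvRound(s_5, k_2) = 0x92296
s_7 = InvRound(s_6, k_1) = 0x0FE4F
s_8 = InvRound(s_7, k_0) = 0x9C0E2

0x9C0E2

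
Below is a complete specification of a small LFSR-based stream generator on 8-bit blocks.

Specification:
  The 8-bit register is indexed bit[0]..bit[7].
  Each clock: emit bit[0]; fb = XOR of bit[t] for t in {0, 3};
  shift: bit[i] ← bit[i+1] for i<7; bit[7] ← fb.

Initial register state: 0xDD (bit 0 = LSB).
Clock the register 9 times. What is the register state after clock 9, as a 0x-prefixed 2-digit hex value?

0x03

reg_0 = 0xDD
clock 1: out=1, reg = 0x6E
clock 2: out=0, reg = 0xB7
clock 3: out=1, reg = 0xDB
clock 4: out=1, reg = 0x6D
clock 5: out=1, reg = 0x36
clock 6: out=0, reg = 0x1B
clock 7: out=1, reg = 0x0D
clock 8: out=1, reg = 0x06
clock 9: out=0, reg = 0x03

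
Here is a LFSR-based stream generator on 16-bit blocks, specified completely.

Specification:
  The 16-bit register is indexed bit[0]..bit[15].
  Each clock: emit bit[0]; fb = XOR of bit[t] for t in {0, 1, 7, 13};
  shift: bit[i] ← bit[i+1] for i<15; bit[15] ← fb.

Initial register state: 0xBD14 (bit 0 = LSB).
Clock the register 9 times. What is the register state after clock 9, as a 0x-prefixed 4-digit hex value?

reg_0 = 0xBD14
clock 1: out=0, reg = 0xDE8A
clock 2: out=0, reg = 0x6F45
clock 3: out=1, reg = 0x37A2
clock 4: out=0, reg = 0x9BD1
clock 5: out=1, reg = 0x4DE8
clock 6: out=0, reg = 0xA6F4
clock 7: out=0, reg = 0x537A
clock 8: out=0, reg = 0xA9BD
clock 9: out=1, reg = 0xD4DE

0xD4DE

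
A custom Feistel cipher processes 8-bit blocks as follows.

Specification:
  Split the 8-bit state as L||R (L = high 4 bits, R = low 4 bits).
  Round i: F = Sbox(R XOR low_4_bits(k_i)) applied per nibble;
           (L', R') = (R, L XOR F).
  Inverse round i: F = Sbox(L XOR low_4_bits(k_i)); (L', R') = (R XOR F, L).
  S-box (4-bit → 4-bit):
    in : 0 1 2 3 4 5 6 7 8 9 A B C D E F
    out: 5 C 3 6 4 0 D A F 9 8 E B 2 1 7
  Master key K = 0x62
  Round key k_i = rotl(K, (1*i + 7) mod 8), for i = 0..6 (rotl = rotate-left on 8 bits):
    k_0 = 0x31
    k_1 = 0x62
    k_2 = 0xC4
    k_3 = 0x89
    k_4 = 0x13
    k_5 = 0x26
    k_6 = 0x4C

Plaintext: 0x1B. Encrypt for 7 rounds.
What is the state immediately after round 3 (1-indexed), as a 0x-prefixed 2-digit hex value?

0x55

s_0 = plaintext = 0x1B
s_1 = Round(s_0, k_0) = 0xB9
s_2 = Round(s_1, k_1) = 0x95
s_3 = Round(s_2, k_2) = 0x55
s_4 = Round(s_3, k_3) = 0x5E
s_5 = Round(s_4, k_4) = 0xE7
s_6 = Round(s_5, k_5) = 0x72
s_7 = Round(s_6, k_6) = 0x26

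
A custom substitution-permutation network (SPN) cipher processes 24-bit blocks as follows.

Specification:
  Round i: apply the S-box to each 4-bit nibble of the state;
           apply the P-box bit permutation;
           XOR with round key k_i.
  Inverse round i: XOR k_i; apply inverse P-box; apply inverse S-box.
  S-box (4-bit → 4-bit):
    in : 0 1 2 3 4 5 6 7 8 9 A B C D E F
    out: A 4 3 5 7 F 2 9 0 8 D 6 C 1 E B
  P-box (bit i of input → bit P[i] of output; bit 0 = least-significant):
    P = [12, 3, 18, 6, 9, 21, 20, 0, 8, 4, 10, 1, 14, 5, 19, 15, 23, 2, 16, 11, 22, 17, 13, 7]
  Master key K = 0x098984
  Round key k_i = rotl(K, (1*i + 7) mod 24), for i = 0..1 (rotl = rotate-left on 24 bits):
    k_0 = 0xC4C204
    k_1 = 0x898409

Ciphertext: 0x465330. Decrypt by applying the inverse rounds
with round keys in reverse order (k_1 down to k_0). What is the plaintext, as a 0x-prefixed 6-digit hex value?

0x230B2A

s_0 = ciphertext = 0x465330
s_1 = InvRound(s_0, k_1) = 0x235474
s_2 = InvRound(s_1, k_0) = 0x230B2A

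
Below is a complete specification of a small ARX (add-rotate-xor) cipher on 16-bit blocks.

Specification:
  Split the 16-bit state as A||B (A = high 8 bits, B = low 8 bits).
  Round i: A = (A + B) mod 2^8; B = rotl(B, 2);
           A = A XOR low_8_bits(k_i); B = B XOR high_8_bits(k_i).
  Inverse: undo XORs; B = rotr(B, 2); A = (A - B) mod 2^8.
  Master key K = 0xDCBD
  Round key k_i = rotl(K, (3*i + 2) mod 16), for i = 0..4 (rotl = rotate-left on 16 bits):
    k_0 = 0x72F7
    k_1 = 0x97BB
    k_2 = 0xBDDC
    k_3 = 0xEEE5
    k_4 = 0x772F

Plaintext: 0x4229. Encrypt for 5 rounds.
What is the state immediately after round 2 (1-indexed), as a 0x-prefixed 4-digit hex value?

0xC9CC

s_0 = plaintext = 0x4229
s_1 = Round(s_0, k_0) = 0x9CD6
s_2 = Round(s_1, k_1) = 0xC9CC
s_3 = Round(s_2, k_2) = 0x498E
s_4 = Round(s_3, k_3) = 0x32D4
s_5 = Round(s_4, k_4) = 0x2924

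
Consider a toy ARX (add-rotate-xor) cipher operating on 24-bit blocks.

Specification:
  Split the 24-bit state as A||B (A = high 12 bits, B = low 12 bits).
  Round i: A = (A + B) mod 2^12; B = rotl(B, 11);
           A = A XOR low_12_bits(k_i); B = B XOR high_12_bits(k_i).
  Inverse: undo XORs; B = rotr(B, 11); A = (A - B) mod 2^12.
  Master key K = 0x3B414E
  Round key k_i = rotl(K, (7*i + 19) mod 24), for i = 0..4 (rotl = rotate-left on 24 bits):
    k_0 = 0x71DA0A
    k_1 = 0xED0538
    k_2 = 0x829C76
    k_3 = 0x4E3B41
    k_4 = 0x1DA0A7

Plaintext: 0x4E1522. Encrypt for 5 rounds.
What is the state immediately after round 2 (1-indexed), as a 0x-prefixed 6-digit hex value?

0x0ADC16

s_0 = plaintext = 0x4E1522
s_1 = Round(s_0, k_0) = 0x00958C
s_2 = Round(s_1, k_1) = 0x0ADC16
s_3 = Round(s_2, k_2) = 0x0B5E22
s_4 = Round(s_3, k_3) = 0x5963F2
s_5 = Round(s_4, k_4) = 0x92F023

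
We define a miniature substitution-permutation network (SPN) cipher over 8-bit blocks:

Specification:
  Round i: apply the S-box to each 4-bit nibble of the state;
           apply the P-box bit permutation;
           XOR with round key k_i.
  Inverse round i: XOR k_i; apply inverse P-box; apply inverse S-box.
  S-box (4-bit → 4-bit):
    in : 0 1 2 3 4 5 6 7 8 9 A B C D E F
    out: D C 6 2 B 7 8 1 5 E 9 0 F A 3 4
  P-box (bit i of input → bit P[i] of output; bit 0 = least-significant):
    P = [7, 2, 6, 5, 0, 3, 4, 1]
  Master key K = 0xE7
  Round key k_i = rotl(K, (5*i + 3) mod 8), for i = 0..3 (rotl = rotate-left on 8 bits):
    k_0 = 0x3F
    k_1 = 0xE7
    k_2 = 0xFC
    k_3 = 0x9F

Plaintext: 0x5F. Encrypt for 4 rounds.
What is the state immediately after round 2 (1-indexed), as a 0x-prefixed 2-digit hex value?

s_0 = plaintext = 0x5F
s_1 = Round(s_0, k_0) = 0x66
s_2 = Round(s_1, k_1) = 0xC5
s_3 = Round(s_2, k_2) = 0x23
s_4 = Round(s_3, k_3) = 0x83

0xC5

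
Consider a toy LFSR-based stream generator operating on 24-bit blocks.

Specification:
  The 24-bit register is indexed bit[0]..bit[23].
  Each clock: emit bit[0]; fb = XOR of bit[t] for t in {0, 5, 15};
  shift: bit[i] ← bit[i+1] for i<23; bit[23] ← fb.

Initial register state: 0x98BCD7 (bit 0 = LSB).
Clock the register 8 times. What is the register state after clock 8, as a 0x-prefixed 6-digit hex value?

0x0098BC

reg_0 = 0x98BCD7
clock 1: out=1, reg = 0x4C5E6B
clock 2: out=1, reg = 0x262F35
clock 3: out=1, reg = 0x13179A
clock 4: out=0, reg = 0x098BCD
clock 5: out=1, reg = 0x04C5E6
clock 6: out=0, reg = 0x0262F3
clock 7: out=1, reg = 0x013179
clock 8: out=1, reg = 0x0098BC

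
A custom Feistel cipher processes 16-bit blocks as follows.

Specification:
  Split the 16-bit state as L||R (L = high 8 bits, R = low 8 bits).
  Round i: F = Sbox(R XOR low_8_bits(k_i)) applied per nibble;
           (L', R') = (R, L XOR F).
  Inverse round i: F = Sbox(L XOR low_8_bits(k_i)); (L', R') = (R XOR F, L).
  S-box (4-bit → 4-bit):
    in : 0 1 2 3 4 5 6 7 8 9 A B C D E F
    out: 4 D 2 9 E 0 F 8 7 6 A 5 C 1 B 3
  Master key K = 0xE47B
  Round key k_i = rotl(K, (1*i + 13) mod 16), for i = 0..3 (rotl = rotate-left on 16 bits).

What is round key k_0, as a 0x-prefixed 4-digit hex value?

0x7C8F

K = 0xE47B
k_0 = rotl(K, (1*0+13) mod 16) = rotl(K, 13) = 0x7C8F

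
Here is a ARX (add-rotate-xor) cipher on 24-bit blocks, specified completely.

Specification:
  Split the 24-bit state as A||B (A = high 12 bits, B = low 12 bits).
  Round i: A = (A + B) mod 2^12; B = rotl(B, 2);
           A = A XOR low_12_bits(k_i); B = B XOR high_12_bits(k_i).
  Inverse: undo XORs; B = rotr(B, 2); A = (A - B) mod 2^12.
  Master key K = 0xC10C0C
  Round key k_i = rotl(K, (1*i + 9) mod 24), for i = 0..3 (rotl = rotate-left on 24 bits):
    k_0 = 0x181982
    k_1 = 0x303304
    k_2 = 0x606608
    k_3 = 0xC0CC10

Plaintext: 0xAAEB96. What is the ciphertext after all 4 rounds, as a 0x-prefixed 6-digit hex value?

s_0 = plaintext = 0xAAEB96
s_1 = Round(s_0, k_0) = 0xFC6FDB
s_2 = Round(s_1, k_1) = 0xCA5C6C
s_3 = Round(s_2, k_2) = 0xF197B5
s_4 = Round(s_3, k_3) = 0xADE2D9

0xADE2D9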